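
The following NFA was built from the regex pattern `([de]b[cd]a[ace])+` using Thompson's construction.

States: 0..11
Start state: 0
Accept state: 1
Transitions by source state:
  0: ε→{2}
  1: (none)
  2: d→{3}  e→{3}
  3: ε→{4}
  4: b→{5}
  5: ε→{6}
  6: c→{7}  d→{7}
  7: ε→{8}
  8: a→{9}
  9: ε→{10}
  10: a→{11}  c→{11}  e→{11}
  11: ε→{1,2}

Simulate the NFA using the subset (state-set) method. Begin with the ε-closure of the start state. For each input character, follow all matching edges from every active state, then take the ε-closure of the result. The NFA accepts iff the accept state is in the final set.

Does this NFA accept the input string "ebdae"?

initial (ε-close {0}): {0,2}
'e' @ 1: {3,4}
'b' @ 2: {5,6}
'd' @ 3: {7,8}
'a' @ 4: {9,10}
'e' @ 5: {1,2,11}  ✓accept
after full input: {1,2,11}  (accept=1 in)

Answer: ACCEPT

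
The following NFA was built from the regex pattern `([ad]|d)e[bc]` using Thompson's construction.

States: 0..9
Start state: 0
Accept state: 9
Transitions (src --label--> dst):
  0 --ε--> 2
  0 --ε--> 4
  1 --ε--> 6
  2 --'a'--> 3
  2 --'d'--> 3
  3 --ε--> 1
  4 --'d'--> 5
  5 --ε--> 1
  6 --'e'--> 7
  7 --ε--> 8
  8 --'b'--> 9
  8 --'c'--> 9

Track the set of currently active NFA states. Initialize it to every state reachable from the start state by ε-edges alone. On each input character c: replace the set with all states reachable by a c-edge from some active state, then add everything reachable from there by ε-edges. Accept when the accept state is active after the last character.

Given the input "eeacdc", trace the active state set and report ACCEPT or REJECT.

initial (ε-close {0}): {0,2,4}
'e' @ 1: {}  — dead — no transitions
rest 'eacdc' ignored (set empty)
end set {} — state 9 not in

Answer: REJECT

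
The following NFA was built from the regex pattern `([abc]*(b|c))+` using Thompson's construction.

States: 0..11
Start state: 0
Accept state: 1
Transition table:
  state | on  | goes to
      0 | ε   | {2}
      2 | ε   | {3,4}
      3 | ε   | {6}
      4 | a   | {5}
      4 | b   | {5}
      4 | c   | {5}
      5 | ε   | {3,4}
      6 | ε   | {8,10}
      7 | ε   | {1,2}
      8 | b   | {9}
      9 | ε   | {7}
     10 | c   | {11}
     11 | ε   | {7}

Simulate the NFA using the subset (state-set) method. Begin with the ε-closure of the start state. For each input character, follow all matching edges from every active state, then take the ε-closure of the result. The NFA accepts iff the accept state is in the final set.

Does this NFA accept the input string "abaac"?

Answer: ACCEPT

Derivation:
S₀ = ε-closure({0}) = {0,2,3,4,6,8,10}
'a' @ 1: {3,4,5,6,8,10}
'b' @ 2: {1,2,3,4,5,6,7,8,9,10}  ✓accept
'a' @ 3: {3,4,5,6,8,10}
'a' @ 4: {3,4,5,6,8,10}
'c' @ 5: {1,2,3,4,5,6,7,8,10,11}  ✓accept
end set {1,2,3,4,5,6,7,8,10,11} — state 1 in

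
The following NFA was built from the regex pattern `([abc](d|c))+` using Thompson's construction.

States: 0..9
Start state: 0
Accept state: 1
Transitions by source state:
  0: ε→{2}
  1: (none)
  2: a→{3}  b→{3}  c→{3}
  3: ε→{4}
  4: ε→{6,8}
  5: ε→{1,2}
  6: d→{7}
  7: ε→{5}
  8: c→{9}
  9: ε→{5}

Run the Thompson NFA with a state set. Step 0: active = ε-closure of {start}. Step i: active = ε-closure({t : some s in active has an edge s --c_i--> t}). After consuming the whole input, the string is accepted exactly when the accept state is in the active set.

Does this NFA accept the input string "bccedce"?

Answer: REJECT

Trace:
start: ε-closure({0}) = {0,2}
'b' @ 1: {3,4,6,8}
'c' @ 2: {1,2,5,9}  [accepting]
'c' @ 3: {3,4,6,8}
'e' @ 4: {}  — no active states
rest 'dce' ignored (set empty)
final: {}; accept 1 not in set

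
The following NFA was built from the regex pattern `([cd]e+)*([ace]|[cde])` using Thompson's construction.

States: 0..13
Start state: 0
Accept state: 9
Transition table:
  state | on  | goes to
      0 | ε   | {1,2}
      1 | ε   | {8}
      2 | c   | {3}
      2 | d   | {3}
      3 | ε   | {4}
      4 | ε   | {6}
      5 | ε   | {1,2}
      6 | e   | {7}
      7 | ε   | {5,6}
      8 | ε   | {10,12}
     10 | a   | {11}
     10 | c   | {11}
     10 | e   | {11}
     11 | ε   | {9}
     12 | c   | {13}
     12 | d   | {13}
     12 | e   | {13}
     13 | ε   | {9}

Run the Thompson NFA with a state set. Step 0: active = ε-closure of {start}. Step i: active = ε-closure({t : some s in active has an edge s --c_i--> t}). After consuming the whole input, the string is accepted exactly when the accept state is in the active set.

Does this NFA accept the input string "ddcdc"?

start: ε-closure({0}) = {0,1,2,8,10,12}
'd' @ 1: {3,4,6,9,13}  [accepting]
'd' @ 2: {}  — state set empty
rest 'cdc' ignored (set empty)
after full input: {}  (accept=9 not in)

Answer: REJECT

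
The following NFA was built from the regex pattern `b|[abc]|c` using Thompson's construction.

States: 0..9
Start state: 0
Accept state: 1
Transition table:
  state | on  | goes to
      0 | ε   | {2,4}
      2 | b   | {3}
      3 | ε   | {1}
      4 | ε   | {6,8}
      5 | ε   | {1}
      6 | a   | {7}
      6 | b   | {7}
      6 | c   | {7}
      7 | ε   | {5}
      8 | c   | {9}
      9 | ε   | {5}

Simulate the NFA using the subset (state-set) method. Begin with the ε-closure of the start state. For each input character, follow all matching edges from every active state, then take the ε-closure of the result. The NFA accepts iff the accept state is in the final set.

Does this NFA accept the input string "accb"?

Answer: REJECT

Derivation:
S₀ = ε-closure({0}) = {0,2,4,6,8}
'a' @ 1: {1,5,7}  (accept∈set)
'c' @ 2: {}  — dead — no transitions
rest 'cb' ignored (set empty)
end set {} — state 1 not in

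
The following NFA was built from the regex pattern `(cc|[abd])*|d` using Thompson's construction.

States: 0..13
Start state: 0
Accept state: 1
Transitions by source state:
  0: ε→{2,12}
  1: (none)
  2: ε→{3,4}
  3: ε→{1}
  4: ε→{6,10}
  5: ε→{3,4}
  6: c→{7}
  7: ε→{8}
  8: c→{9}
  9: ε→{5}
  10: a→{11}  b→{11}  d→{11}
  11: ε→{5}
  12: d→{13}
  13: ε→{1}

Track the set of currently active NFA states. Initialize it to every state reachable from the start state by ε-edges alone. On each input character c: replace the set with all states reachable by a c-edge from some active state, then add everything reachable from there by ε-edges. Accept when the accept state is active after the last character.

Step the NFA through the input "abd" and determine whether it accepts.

S₀ = ε-closure({0}) = {0,1,2,3,4,6,10,12}
'a' @ 1: {1,3,4,5,6,10,11}  ✓accept
'b' @ 2: {1,3,4,5,6,10,11}  ✓accept
'd' @ 3: {1,3,4,5,6,10,11}  ✓accept
final: {1,3,4,5,6,10,11}; accept 1 in set

Answer: ACCEPT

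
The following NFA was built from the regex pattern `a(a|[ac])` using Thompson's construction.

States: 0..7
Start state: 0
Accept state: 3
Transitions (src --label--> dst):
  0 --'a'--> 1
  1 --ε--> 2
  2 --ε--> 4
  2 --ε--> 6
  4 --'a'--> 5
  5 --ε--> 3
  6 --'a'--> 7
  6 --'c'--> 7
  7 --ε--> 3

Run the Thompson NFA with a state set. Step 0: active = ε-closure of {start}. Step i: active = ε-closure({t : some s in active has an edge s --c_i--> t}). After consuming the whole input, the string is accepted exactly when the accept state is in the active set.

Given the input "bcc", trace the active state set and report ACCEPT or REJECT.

Answer: REJECT

Derivation:
initial (ε-close {0}): {0}
'b' @ 1: {}  — dead — no transitions
rest 'cc' ignored (set empty)
end set {} — state 3 not in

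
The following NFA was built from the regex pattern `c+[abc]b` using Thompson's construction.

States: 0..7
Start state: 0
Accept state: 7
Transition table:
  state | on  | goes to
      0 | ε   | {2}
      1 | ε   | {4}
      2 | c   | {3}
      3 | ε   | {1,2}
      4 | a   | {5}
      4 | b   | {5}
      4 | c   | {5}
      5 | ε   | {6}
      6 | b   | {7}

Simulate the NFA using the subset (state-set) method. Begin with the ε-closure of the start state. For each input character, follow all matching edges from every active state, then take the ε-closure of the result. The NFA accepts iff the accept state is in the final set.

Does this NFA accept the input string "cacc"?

start: ε-closure({0}) = {0,2}
'c' @ 1: {1,2,3,4}
'a' @ 2: {5,6}
'c' @ 3: {}  — state set empty
rest 'c' ignored (set empty)
final: {}; accept 7 not in set

Answer: REJECT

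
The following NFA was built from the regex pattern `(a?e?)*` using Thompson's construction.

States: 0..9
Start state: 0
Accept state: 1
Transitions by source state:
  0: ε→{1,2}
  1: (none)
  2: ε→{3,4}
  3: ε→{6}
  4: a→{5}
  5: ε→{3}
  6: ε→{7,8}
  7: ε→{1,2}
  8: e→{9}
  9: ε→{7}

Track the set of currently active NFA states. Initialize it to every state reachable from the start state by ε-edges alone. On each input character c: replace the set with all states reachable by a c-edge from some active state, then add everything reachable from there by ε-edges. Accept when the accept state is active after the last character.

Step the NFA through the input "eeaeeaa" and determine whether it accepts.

S₀ = ε-closure({0}) = {0,1,2,3,4,6,7,8}
'e' @ 1: {1,2,3,4,6,7,8,9}  [accepting]
'e' @ 2: {1,2,3,4,6,7,8,9}  [accepting]
'a' @ 3: {1,2,3,4,5,6,7,8}  [accepting]
'e' @ 4: {1,2,3,4,6,7,8,9}  [accepting]
'e' @ 5: {1,2,3,4,6,7,8,9}  [accepting]
'a' @ 6: {1,2,3,4,5,6,7,8}  [accepting]
'a' @ 7: {1,2,3,4,5,6,7,8}  [accepting]
after full input: {1,2,3,4,5,6,7,8}  (accept=1 in)

Answer: ACCEPT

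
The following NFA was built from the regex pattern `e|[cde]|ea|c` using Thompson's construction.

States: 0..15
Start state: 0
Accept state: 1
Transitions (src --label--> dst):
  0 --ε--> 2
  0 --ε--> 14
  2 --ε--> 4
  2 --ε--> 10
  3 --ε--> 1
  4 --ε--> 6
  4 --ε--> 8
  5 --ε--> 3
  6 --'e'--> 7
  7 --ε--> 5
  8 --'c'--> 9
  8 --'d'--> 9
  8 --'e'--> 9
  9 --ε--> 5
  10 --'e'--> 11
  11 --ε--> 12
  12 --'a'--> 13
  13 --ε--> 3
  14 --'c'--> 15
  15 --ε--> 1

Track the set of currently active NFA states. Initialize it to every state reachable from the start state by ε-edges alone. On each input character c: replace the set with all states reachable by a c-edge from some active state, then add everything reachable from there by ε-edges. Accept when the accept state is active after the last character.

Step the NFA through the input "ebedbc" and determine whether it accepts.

start: ε-closure({0}) = {0,2,4,6,8,10,14}
'e' @ 1: {1,3,5,7,9,11,12}  [accepting]
'b' @ 2: {}  — state set empty
rest 'edbc' ignored (set empty)
final: {}; accept 1 not in set

Answer: REJECT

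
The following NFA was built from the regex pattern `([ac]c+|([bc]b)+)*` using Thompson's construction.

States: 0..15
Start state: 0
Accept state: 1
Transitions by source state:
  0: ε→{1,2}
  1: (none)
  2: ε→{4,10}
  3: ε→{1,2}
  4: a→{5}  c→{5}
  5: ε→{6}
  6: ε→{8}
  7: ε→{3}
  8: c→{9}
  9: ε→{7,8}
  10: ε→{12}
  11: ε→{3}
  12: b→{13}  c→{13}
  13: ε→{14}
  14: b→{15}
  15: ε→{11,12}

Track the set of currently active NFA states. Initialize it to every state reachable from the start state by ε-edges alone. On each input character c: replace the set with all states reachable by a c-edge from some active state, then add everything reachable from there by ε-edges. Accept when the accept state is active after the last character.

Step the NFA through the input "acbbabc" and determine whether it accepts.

Answer: REJECT

Trace:
start: ε-closure({0}) = {0,1,2,4,10,12}
'a' @ 1: {5,6,8}
'c' @ 2: {1,2,3,4,7,8,9,10,12}  ✓accept
'b' @ 3: {13,14}
'b' @ 4: {1,2,3,4,10,11,12,15}  ✓accept
'a' @ 5: {5,6,8}
'b' @ 6: {}  — no active states
rest 'c' ignored (set empty)
after full input: {}  (accept=1 not in)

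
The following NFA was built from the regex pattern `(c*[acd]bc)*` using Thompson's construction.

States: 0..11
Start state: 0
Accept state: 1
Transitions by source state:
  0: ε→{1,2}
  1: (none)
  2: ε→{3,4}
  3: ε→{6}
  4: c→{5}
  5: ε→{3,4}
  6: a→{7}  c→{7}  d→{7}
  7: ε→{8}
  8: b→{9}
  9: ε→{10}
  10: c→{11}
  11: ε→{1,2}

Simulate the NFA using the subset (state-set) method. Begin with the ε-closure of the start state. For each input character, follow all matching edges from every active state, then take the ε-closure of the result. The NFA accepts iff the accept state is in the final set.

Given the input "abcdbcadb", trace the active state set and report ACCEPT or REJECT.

start: ε-closure({0}) = {0,1,2,3,4,6}
'a' @ 1: {7,8}
'b' @ 2: {9,10}
'c' @ 3: {1,2,3,4,6,11}  (accept∈set)
'd' @ 4: {7,8}
'b' @ 5: {9,10}
'c' @ 6: {1,2,3,4,6,11}  (accept∈set)
'a' @ 7: {7,8}
'd' @ 8: {}  — dead — no transitions
rest 'b' ignored (set empty)
after full input: {}  (accept=1 not in)

Answer: REJECT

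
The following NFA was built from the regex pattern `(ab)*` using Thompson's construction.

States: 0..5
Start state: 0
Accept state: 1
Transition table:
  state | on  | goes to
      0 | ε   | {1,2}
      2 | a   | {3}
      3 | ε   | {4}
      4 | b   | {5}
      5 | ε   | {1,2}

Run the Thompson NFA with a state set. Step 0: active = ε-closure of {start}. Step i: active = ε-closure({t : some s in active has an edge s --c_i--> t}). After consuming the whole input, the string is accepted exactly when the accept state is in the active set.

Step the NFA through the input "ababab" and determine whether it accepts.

initial (ε-close {0}): {0,1,2}
'a' @ 1: {3,4}
'b' @ 2: {1,2,5}  [accepting]
'a' @ 3: {3,4}
'b' @ 4: {1,2,5}  [accepting]
'a' @ 5: {3,4}
'b' @ 6: {1,2,5}  [accepting]
after full input: {1,2,5}  (accept=1 in)

Answer: ACCEPT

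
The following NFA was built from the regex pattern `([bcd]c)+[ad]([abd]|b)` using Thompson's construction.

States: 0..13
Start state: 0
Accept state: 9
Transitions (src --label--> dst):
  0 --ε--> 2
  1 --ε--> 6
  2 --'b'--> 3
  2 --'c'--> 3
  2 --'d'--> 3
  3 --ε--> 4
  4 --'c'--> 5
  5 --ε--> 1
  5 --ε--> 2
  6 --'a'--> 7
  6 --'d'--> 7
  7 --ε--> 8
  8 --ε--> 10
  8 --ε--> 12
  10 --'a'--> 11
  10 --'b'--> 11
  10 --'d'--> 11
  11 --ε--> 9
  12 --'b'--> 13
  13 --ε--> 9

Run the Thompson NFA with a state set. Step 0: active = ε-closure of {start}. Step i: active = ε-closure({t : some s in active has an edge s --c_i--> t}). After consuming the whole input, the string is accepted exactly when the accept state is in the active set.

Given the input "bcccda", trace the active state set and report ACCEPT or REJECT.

Answer: ACCEPT

Steps:
start: ε-closure({0}) = {0,2}
'b' @ 1: {3,4}
'c' @ 2: {1,2,5,6}
'c' @ 3: {3,4}
'c' @ 4: {1,2,5,6}
'd' @ 5: {3,4,7,8,10,12}
'a' @ 6: {9,11}  [accepting]
after full input: {9,11}  (accept=9 in)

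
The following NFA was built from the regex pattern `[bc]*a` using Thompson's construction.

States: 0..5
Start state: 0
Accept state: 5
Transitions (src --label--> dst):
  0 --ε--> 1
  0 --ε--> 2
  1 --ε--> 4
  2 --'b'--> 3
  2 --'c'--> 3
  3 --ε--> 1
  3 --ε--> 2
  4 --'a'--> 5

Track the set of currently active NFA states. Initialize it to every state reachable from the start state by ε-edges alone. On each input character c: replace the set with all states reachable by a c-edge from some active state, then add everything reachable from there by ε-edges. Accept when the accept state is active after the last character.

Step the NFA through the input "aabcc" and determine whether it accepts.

S₀ = ε-closure({0}) = {0,1,2,4}
'a' @ 1: {5}  (accept∈set)
'a' @ 2: {}  — state set empty
rest 'bcc' ignored (set empty)
end set {} — state 5 not in

Answer: REJECT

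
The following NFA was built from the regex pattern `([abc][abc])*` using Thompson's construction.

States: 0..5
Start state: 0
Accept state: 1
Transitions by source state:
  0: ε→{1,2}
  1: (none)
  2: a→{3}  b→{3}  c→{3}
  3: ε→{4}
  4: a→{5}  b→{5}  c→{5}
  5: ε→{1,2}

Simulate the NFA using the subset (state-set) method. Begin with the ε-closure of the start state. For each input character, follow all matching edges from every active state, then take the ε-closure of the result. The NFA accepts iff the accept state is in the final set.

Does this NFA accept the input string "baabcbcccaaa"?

start: ε-closure({0}) = {0,1,2}
'b' @ 1: {3,4}
'a' @ 2: {1,2,5}  [accepting]
'a' @ 3: {3,4}
'b' @ 4: {1,2,5}  [accepting]
'c' @ 5: {3,4}
'b' @ 6: {1,2,5}  [accepting]
'c' @ 7: {3,4}
'c' @ 8: {1,2,5}  [accepting]
'c' @ 9: {3,4}
'a' @ 10: {1,2,5}  [accepting]
'a' @ 11: {3,4}
'a' @ 12: {1,2,5}  [accepting]
final: {1,2,5}; accept 1 in set

Answer: ACCEPT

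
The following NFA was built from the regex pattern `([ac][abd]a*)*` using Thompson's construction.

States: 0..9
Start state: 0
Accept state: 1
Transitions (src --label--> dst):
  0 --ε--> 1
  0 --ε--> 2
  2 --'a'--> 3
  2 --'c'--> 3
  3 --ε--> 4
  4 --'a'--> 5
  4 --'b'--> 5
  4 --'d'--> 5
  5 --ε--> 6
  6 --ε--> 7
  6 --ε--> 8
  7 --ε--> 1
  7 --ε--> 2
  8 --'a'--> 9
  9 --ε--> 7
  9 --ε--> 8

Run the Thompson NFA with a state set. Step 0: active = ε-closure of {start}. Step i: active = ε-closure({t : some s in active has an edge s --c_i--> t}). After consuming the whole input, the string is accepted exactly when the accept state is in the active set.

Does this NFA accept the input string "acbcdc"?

Answer: REJECT

Trace:
initial (ε-close {0}): {0,1,2}
'a' @ 1: {3,4}
'c' @ 2: {}  — dead — no transitions
rest 'bcdc' ignored (set empty)
after full input: {}  (accept=1 not in)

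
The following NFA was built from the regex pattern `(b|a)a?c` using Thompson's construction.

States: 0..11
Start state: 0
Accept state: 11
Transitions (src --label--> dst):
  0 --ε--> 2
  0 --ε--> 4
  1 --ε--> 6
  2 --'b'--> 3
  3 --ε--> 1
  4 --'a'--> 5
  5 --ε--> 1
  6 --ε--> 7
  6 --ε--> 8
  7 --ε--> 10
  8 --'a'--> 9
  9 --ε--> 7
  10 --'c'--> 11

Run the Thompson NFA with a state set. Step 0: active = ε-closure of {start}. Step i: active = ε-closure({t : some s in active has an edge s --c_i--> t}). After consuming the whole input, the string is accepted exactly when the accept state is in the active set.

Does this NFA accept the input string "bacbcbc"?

start: ε-closure({0}) = {0,2,4}
'b' @ 1: {1,3,6,7,8,10}
'a' @ 2: {7,9,10}
'c' @ 3: {11}  [accepting]
'b' @ 4: {}  — state set empty
rest 'cbc' ignored (set empty)
final: {}; accept 11 not in set

Answer: REJECT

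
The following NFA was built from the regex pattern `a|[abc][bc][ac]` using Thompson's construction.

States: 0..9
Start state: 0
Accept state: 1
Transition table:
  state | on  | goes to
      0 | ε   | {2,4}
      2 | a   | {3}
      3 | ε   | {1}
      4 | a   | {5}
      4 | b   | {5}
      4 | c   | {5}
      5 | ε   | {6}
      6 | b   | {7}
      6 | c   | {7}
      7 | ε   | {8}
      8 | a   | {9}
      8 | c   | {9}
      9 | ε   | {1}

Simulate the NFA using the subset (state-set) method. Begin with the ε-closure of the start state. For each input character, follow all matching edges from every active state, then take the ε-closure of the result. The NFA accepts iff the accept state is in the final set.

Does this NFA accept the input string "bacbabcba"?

start: ε-closure({0}) = {0,2,4}
'b' @ 1: {5,6}
'a' @ 2: {}  — dead — no transitions
rest 'cbabcba' ignored (set empty)
end set {} — state 1 not in

Answer: REJECT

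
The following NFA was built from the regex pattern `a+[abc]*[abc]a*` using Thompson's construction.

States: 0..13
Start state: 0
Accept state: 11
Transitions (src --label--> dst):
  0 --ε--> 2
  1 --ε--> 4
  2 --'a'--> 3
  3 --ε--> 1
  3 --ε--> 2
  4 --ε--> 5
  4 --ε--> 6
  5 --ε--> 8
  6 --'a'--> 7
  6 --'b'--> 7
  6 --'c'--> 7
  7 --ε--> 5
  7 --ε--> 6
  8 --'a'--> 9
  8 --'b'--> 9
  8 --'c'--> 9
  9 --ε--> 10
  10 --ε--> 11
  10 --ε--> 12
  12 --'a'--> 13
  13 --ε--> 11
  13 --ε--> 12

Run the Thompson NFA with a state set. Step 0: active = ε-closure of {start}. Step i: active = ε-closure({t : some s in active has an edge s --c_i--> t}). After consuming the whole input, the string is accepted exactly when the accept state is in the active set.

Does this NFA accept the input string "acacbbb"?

start: ε-closure({0}) = {0,2}
'a' @ 1: {1,2,3,4,5,6,8}
'c' @ 2: {5,6,7,8,9,10,11,12}  [accepting]
'a' @ 3: {5,6,7,8,9,10,11,12,13}  [accepting]
'c' @ 4: {5,6,7,8,9,10,11,12}  [accepting]
'b' @ 5: {5,6,7,8,9,10,11,12}  [accepting]
'b' @ 6: {5,6,7,8,9,10,11,12}  [accepting]
'b' @ 7: {5,6,7,8,9,10,11,12}  [accepting]
final: {5,6,7,8,9,10,11,12}; accept 11 in set

Answer: ACCEPT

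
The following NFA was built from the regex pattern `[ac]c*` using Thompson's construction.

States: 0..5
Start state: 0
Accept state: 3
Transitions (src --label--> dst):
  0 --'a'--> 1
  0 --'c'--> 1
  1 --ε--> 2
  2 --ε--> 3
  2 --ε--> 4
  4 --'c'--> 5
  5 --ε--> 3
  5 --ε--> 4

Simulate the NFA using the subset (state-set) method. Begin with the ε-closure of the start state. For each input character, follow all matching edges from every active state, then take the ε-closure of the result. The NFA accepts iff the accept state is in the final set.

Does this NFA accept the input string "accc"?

start: ε-closure({0}) = {0}
'a' @ 1: {1,2,3,4}  (accept∈set)
'c' @ 2: {3,4,5}  (accept∈set)
'c' @ 3: {3,4,5}  (accept∈set)
'c' @ 4: {3,4,5}  (accept∈set)
final: {3,4,5}; accept 3 in set

Answer: ACCEPT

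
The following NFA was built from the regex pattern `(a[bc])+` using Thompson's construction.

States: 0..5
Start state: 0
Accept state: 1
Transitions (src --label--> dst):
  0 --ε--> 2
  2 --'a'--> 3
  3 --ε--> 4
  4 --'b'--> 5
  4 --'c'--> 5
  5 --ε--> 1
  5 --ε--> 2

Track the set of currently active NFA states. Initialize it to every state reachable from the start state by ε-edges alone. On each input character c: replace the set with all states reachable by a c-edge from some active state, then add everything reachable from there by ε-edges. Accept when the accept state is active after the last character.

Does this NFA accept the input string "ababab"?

start: ε-closure({0}) = {0,2}
'a' @ 1: {3,4}
'b' @ 2: {1,2,5}  [accepting]
'a' @ 3: {3,4}
'b' @ 4: {1,2,5}  [accepting]
'a' @ 5: {3,4}
'b' @ 6: {1,2,5}  [accepting]
final: {1,2,5}; accept 1 in set

Answer: ACCEPT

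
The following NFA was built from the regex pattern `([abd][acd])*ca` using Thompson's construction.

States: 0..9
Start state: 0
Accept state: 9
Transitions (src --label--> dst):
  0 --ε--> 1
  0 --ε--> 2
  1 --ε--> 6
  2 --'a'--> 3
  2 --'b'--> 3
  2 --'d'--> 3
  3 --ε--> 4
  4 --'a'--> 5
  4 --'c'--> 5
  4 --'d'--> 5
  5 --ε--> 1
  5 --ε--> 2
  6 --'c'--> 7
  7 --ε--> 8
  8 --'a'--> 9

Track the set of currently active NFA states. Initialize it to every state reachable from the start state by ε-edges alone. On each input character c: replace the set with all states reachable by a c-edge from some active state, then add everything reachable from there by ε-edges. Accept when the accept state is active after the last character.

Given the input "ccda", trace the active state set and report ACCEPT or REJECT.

initial (ε-close {0}): {0,1,2,6}
'c' @ 1: {7,8}
'c' @ 2: {}  — dead — no transitions
rest 'da' ignored (set empty)
end set {} — state 9 not in

Answer: REJECT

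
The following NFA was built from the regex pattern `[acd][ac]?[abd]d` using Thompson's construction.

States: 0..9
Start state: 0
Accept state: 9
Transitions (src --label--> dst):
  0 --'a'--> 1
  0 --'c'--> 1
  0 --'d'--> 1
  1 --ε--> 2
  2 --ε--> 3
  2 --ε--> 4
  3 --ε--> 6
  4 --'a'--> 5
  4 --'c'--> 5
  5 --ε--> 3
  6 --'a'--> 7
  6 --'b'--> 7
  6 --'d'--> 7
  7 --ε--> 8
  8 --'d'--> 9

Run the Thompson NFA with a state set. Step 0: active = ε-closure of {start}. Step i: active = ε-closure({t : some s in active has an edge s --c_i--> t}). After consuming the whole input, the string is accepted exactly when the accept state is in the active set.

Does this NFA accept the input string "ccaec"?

Answer: REJECT

Steps:
start: ε-closure({0}) = {0}
'c' @ 1: {1,2,3,4,6}
'c' @ 2: {3,5,6}
'a' @ 3: {7,8}
'e' @ 4: {}  — no active states
rest 'c' ignored (set empty)
end set {} — state 9 not in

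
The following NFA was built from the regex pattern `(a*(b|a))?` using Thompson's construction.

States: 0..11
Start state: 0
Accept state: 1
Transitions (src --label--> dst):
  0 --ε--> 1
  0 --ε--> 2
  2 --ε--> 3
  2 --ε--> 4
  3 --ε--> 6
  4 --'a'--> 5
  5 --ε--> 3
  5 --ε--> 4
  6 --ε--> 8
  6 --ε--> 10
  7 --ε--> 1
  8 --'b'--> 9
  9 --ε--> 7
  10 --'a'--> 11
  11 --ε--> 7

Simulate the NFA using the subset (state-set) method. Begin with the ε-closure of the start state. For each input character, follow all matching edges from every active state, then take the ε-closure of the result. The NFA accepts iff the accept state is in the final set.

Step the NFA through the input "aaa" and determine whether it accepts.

S₀ = ε-closure({0}) = {0,1,2,3,4,6,8,10}
'a' @ 1: {1,3,4,5,6,7,8,10,11}  ✓accept
'a' @ 2: {1,3,4,5,6,7,8,10,11}  ✓accept
'a' @ 3: {1,3,4,5,6,7,8,10,11}  ✓accept
final: {1,3,4,5,6,7,8,10,11}; accept 1 in set

Answer: ACCEPT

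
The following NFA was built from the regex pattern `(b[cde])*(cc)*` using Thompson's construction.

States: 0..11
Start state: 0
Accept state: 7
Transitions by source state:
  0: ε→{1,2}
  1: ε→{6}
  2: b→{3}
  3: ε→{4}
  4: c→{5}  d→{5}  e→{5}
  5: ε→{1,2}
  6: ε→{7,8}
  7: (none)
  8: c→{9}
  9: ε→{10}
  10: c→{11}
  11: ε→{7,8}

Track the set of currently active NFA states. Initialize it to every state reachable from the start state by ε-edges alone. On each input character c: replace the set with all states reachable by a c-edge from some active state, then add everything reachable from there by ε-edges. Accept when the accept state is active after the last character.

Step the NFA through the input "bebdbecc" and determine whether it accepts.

initial (ε-close {0}): {0,1,2,6,7,8}
'b' @ 1: {3,4}
'e' @ 2: {1,2,5,6,7,8}  [accepting]
'b' @ 3: {3,4}
'd' @ 4: {1,2,5,6,7,8}  [accepting]
'b' @ 5: {3,4}
'e' @ 6: {1,2,5,6,7,8}  [accepting]
'c' @ 7: {9,10}
'c' @ 8: {7,8,11}  [accepting]
end set {7,8,11} — state 7 in

Answer: ACCEPT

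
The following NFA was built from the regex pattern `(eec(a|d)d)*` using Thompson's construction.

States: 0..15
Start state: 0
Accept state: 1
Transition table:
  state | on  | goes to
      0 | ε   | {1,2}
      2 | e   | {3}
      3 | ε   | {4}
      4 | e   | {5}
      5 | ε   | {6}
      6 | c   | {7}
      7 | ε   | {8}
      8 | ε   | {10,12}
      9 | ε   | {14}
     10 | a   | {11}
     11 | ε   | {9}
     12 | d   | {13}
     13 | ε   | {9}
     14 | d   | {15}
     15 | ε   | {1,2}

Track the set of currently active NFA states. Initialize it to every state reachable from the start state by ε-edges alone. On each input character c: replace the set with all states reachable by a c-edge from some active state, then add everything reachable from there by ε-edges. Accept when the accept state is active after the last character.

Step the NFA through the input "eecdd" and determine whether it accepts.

Answer: ACCEPT

Derivation:
S₀ = ε-closure({0}) = {0,1,2}
'e' @ 1: {3,4}
'e' @ 2: {5,6}
'c' @ 3: {7,8,10,12}
'd' @ 4: {9,13,14}
'd' @ 5: {1,2,15}  ✓accept
after full input: {1,2,15}  (accept=1 in)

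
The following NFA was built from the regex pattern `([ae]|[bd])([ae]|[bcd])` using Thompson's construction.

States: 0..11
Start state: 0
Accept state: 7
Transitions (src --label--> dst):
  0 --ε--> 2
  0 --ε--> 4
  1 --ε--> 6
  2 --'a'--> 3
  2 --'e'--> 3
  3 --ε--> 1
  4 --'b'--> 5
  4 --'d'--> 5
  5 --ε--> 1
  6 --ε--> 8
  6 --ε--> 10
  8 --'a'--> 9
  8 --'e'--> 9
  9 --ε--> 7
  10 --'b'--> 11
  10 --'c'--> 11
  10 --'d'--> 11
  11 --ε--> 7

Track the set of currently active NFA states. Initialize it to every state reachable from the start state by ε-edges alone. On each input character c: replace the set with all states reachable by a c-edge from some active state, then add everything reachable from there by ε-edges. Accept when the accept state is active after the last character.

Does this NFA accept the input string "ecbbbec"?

S₀ = ε-closure({0}) = {0,2,4}
'e' @ 1: {1,3,6,8,10}
'c' @ 2: {7,11}  (accept∈set)
'b' @ 3: {}  — state set empty
rest 'bbec' ignored (set empty)
end set {} — state 7 not in

Answer: REJECT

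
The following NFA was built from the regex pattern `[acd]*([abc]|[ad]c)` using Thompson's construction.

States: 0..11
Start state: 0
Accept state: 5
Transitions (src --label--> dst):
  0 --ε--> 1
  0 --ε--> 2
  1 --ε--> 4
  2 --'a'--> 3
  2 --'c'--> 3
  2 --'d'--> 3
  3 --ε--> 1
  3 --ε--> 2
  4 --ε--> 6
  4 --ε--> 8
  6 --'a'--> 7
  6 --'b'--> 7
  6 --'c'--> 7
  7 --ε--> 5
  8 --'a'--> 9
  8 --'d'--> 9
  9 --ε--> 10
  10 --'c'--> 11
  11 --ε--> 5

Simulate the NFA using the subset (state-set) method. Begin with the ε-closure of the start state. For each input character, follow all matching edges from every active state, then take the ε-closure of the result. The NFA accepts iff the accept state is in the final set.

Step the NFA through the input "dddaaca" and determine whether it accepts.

S₀ = ε-closure({0}) = {0,1,2,4,6,8}
'd' @ 1: {1,2,3,4,6,8,9,10}
'd' @ 2: {1,2,3,4,6,8,9,10}
'd' @ 3: {1,2,3,4,6,8,9,10}
'a' @ 4: {1,2,3,4,5,6,7,8,9,10}  (accept∈set)
'a' @ 5: {1,2,3,4,5,6,7,8,9,10}  (accept∈set)
'c' @ 6: {1,2,3,4,5,6,7,8,11}  (accept∈set)
'a' @ 7: {1,2,3,4,5,6,7,8,9,10}  (accept∈set)
after full input: {1,2,3,4,5,6,7,8,9,10}  (accept=5 in)

Answer: ACCEPT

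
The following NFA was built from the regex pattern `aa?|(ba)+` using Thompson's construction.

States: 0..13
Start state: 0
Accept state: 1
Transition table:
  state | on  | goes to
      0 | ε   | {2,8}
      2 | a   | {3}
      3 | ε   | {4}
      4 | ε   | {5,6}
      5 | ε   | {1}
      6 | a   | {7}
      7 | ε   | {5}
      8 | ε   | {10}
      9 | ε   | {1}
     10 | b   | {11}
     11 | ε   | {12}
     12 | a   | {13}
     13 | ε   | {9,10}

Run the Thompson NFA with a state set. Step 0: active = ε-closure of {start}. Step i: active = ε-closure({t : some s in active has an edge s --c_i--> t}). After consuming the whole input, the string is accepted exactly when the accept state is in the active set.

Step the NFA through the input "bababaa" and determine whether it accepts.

S₀ = ε-closure({0}) = {0,2,8,10}
'b' @ 1: {11,12}
'a' @ 2: {1,9,10,13}  ✓accept
'b' @ 3: {11,12}
'a' @ 4: {1,9,10,13}  ✓accept
'b' @ 5: {11,12}
'a' @ 6: {1,9,10,13}  ✓accept
'a' @ 7: {}  — no active states
end set {} — state 1 not in

Answer: REJECT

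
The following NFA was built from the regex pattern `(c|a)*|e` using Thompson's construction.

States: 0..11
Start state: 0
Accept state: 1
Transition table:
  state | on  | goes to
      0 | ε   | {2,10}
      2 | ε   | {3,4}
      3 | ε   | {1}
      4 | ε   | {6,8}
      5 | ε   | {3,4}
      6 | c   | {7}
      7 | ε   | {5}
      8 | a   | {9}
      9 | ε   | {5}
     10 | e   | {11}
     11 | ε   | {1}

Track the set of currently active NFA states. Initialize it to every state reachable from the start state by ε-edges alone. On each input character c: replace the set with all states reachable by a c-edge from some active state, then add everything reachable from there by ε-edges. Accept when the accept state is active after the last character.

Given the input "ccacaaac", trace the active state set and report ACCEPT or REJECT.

start: ε-closure({0}) = {0,1,2,3,4,6,8,10}
'c' @ 1: {1,3,4,5,6,7,8}  (accept∈set)
'c' @ 2: {1,3,4,5,6,7,8}  (accept∈set)
'a' @ 3: {1,3,4,5,6,8,9}  (accept∈set)
'c' @ 4: {1,3,4,5,6,7,8}  (accept∈set)
'a' @ 5: {1,3,4,5,6,8,9}  (accept∈set)
'a' @ 6: {1,3,4,5,6,8,9}  (accept∈set)
'a' @ 7: {1,3,4,5,6,8,9}  (accept∈set)
'c' @ 8: {1,3,4,5,6,7,8}  (accept∈set)
after full input: {1,3,4,5,6,7,8}  (accept=1 in)

Answer: ACCEPT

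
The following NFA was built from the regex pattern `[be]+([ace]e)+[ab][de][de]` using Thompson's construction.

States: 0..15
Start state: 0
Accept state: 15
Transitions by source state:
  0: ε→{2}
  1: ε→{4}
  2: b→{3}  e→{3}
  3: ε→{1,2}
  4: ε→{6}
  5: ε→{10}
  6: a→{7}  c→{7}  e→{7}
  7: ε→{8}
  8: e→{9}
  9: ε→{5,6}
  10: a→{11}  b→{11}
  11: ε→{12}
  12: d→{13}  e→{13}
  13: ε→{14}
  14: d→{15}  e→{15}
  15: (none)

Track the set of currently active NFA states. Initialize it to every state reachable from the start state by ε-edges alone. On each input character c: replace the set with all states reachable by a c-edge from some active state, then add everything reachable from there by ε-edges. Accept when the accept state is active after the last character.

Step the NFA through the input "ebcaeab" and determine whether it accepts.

Answer: REJECT

Steps:
start: ε-closure({0}) = {0,2}
'e' @ 1: {1,2,3,4,6}
'b' @ 2: {1,2,3,4,6}
'c' @ 3: {7,8}
'a' @ 4: {}  — dead — no transitions
rest 'eab' ignored (set empty)
after full input: {}  (accept=15 not in)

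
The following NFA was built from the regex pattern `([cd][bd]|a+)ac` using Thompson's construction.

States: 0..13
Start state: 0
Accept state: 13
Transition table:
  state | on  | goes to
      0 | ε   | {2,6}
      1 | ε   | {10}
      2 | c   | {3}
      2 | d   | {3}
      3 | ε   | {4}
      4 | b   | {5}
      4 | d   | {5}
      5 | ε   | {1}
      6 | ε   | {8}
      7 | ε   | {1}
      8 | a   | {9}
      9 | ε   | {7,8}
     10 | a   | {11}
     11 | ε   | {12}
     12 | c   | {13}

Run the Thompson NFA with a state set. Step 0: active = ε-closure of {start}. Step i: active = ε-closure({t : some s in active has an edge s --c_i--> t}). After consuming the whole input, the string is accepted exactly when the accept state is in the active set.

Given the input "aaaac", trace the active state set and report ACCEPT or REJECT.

Answer: ACCEPT

Derivation:
initial (ε-close {0}): {0,2,6,8}
'a' @ 1: {1,7,8,9,10}
'a' @ 2: {1,7,8,9,10,11,12}
'a' @ 3: {1,7,8,9,10,11,12}
'a' @ 4: {1,7,8,9,10,11,12}
'c' @ 5: {13}  ✓accept
final: {13}; accept 13 in set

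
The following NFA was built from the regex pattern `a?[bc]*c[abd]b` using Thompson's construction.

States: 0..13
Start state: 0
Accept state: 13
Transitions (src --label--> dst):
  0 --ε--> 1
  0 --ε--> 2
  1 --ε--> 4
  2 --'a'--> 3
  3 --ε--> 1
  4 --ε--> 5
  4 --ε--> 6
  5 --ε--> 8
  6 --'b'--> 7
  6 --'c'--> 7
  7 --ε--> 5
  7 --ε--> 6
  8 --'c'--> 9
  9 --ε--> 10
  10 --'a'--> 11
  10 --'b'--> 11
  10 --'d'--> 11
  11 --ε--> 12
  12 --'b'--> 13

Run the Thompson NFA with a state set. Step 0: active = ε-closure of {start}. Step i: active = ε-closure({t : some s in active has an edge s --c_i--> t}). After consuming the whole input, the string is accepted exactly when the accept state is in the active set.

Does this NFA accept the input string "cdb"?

start: ε-closure({0}) = {0,1,2,4,5,6,8}
'c' @ 1: {5,6,7,8,9,10}
'd' @ 2: {11,12}
'b' @ 3: {13}  ✓accept
after full input: {13}  (accept=13 in)

Answer: ACCEPT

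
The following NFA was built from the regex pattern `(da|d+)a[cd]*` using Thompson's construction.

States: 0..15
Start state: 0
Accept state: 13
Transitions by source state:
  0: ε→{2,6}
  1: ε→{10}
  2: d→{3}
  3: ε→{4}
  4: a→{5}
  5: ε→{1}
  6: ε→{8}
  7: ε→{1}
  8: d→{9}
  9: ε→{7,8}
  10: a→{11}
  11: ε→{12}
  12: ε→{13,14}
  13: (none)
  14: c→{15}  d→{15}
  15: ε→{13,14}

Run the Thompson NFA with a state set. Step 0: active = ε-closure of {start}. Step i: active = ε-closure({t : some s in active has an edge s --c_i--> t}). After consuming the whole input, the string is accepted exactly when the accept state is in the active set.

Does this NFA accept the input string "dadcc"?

start: ε-closure({0}) = {0,2,6,8}
'd' @ 1: {1,3,4,7,8,9,10}
'a' @ 2: {1,5,10,11,12,13,14}  (accept∈set)
'd' @ 3: {13,14,15}  (accept∈set)
'c' @ 4: {13,14,15}  (accept∈set)
'c' @ 5: {13,14,15}  (accept∈set)
end set {13,14,15} — state 13 in

Answer: ACCEPT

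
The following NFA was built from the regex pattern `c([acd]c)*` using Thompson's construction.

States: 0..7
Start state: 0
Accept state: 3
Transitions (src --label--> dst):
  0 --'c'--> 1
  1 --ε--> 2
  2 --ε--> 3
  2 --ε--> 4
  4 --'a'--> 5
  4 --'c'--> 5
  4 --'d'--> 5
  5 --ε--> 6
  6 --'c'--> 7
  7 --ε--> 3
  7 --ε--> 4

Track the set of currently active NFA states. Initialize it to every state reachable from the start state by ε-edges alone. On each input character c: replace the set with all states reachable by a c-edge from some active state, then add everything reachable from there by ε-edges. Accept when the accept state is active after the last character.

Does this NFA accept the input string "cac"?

Answer: ACCEPT

Trace:
start: ε-closure({0}) = {0}
'c' @ 1: {1,2,3,4}  ✓accept
'a' @ 2: {5,6}
'c' @ 3: {3,4,7}  ✓accept
end set {3,4,7} — state 3 in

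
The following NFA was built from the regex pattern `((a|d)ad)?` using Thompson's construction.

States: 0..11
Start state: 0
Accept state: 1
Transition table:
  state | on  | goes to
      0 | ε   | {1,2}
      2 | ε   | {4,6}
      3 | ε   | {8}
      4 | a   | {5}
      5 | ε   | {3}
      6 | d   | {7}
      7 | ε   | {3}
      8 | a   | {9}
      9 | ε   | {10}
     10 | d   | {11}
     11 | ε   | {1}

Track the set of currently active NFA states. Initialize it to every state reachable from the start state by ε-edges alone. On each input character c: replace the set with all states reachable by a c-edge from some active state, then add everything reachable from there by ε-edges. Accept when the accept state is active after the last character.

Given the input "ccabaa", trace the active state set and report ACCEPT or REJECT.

start: ε-closure({0}) = {0,1,2,4,6}
'c' @ 1: {}  — state set empty
rest 'cabaa' ignored (set empty)
end set {} — state 1 not in

Answer: REJECT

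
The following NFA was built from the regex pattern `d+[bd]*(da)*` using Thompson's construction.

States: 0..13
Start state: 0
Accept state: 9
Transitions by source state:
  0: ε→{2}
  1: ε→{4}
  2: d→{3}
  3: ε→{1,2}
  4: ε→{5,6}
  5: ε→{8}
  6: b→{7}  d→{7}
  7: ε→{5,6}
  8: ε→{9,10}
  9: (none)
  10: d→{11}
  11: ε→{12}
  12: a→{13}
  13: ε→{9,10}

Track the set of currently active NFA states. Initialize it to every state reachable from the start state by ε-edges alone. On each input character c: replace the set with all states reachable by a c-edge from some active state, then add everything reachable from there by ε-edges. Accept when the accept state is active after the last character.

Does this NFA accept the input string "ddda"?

start: ε-closure({0}) = {0,2}
'd' @ 1: {1,2,3,4,5,6,8,9,10}  ✓accept
'd' @ 2: {1,2,3,4,5,6,7,8,9,10,11,12}  ✓accept
'd' @ 3: {1,2,3,4,5,6,7,8,9,10,11,12}  ✓accept
'a' @ 4: {9,10,13}  ✓accept
final: {9,10,13}; accept 9 in set

Answer: ACCEPT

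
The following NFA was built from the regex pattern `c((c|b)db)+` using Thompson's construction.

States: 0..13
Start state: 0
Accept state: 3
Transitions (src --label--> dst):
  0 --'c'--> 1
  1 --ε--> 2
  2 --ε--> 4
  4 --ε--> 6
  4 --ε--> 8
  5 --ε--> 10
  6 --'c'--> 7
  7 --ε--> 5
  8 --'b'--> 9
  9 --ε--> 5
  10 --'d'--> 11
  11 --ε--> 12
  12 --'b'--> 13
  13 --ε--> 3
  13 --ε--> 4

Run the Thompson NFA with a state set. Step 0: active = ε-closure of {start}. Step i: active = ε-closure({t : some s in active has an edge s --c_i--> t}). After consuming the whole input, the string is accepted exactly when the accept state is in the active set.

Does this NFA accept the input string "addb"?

Answer: REJECT

Trace:
S₀ = ε-closure({0}) = {0}
'a' @ 1: {}  — no active states
rest 'ddb' ignored (set empty)
end set {} — state 3 not in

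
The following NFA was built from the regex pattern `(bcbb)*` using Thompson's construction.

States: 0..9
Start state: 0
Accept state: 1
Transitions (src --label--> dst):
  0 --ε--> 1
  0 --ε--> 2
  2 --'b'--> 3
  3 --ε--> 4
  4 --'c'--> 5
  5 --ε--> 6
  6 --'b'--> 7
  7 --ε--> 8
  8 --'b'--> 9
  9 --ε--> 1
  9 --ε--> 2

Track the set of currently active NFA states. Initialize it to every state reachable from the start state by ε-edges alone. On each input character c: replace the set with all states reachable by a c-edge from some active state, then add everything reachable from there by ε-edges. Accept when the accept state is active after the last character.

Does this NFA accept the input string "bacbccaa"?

initial (ε-close {0}): {0,1,2}
'b' @ 1: {3,4}
'a' @ 2: {}  — no active states
rest 'cbccaa' ignored (set empty)
final: {}; accept 1 not in set

Answer: REJECT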